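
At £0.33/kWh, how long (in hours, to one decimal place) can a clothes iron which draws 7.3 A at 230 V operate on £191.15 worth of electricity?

345.0 h

Power = 7.3 A × 230 V = 1679 W = 1.679 kW
Energy available = £191.15 ÷ £0.33/kWh = 579.2424 kWh
Hours = 579.2424 kWh ÷ 1.679 kW = 345.0 h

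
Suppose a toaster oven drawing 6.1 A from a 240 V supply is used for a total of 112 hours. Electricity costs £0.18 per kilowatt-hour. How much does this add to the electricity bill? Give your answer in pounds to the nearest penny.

£29.51

Power = 6.1 A × 240 V = 1464 W = 1.464 kW
Energy = 1.464 kW × 112 h = 163.968 kWh
Cost = 163.968 kWh × £0.18/kWh = £29.51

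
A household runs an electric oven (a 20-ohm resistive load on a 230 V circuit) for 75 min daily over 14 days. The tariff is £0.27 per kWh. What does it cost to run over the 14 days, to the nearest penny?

Power = V²/R = 230²/20 = 2645 W = 2.645 kW
Runtime = 75 min × 14 = 1050 min = 17.5 h
Energy = 2.645 kW × 17.5 h = 46.2875 kWh
Cost = 46.2875 kWh × £0.27/kWh = £12.50

£12.50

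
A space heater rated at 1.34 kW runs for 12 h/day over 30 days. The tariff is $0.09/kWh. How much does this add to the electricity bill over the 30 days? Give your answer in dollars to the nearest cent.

$43.42

Runtime = 12 h/day × 30 days = 360 h
Energy = 1.34 kW × 360 h = 482.4 kWh
Cost = 482.4 kWh × $0.09/kWh = $43.42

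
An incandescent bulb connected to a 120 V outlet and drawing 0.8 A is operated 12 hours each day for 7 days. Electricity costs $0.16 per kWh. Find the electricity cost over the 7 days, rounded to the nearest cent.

Power = 0.8 A × 120 V = 96 W = 0.096 kW
Runtime = 12 h/day × 7 days = 84 h
Energy = 0.096 kW × 84 h = 8.064 kWh
Cost = 8.064 kWh × $0.16/kWh = $1.29

$1.29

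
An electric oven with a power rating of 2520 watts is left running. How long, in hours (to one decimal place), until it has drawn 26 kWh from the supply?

10.3 h

Hours = 26 kWh ÷ 2.52 kW = 10.3 h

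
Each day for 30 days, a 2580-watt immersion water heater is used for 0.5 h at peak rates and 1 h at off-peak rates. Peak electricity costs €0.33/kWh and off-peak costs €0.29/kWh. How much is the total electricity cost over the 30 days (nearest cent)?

Peak energy = 2.58 kW × 0.5 h × 30 = 38.7 kWh
Off-peak energy = 2.58 kW × 1 h × 30 = 77.4 kWh
Cost = 38.7 × €0.33 + 77.4 × €0.29 = €12.771 + €22.446 = €35.22

€35.22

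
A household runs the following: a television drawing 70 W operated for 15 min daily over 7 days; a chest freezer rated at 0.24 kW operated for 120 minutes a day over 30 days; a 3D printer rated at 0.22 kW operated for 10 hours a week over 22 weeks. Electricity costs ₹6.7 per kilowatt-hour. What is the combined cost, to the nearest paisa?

television: Runtime = 15 min × 7 = 105 min = 1.75 h
television: 0.07 kW × 1.75 h = 0.1225 kWh
chest freezer: Runtime = 120 min × 30 = 3600 min = 60 h
chest freezer: 0.24 kW × 60 h = 14.4 kWh
3D printer: Runtime = 10 h/week × 22 weeks = 220 h
3D printer: 0.22 kW × 220 h = 48.4 kWh
Total energy = 62.9225 kWh
Cost = 62.9225 × ₹6.7 = ₹421.58

₹421.58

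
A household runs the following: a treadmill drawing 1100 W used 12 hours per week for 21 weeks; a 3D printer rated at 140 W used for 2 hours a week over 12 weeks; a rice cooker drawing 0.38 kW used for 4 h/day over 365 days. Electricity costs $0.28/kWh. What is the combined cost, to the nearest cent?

treadmill: Runtime = 12 h/week × 21 weeks = 252 h
treadmill: 1.1 kW × 252 h = 277.2 kWh
3D printer: Runtime = 2 h/week × 12 weeks = 24 h
3D printer: 0.14 kW × 24 h = 3.36 kWh
rice cooker: Runtime = 4 h/day × 365 days = 1460 h
rice cooker: 0.38 kW × 1460 h = 554.8 kWh
Total energy = 835.36 kWh
Cost = 835.36 × $0.28 = $233.90

$233.90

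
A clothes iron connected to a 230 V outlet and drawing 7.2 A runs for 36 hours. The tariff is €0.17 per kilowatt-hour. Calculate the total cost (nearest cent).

€10.13

Power = 7.2 A × 230 V = 1656 W = 1.656 kW
Energy = 1.656 kW × 36 h = 59.616 kWh
Cost = 59.616 kWh × €0.17/kWh = €10.13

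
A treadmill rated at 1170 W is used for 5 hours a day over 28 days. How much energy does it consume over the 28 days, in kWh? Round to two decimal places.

Runtime = 5 h/day × 28 days = 140 h
Energy = 1.17 kW × 140 h = 163.8 kWh

163.80 kWh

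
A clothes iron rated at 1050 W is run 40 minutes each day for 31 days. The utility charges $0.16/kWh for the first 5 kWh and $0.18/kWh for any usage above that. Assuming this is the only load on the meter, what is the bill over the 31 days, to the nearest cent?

$3.81

Runtime = 40 min × 31 = 1240 min = 20.666666… h
Energy = 1.05 kW × 20.666666… h = 21.7 kWh
Tier 1 (0–5 kWh): 5 × $0.16 = $0.8
Above 5 kWh: 16.7 × $0.18 = $3.006
Bill = $3.81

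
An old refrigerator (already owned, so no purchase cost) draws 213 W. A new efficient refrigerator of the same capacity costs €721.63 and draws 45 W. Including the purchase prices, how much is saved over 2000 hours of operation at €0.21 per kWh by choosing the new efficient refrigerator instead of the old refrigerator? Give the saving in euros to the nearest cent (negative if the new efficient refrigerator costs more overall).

old refrigerator: €0.00 + (213/1000) kW × 2000 h × €0.21 = €0.00 + €89.46 = €89.46
new efficient refrigerator: €721.63 + (45/1000) kW × 2000 h × €0.21 = €721.63 + €18.9 = €740.53
Saving = €89.46 − €740.53 = −€651.07

-€651.07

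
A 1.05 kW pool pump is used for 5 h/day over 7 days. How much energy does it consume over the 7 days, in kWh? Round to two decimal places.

Runtime = 5 h/day × 7 days = 35 h
Energy = 1.05 kW × 35 h = 36.75 kWh

36.75 kWh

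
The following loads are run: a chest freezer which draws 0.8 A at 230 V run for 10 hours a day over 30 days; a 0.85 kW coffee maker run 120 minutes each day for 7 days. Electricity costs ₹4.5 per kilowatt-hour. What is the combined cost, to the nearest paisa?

₹301.95

chest freezer: Power = 0.8 A × 230 V = 184 W = 0.184 kW
chest freezer: Runtime = 10 h/day × 30 days = 300 h
chest freezer: 0.184 kW × 300 h = 55.2 kWh
coffee maker: Runtime = 120 min × 7 = 840 min = 14 h
coffee maker: 0.85 kW × 14 h = 11.9 kWh
Total energy = 67.1 kWh
Cost = 67.1 × ₹4.5 = ₹301.95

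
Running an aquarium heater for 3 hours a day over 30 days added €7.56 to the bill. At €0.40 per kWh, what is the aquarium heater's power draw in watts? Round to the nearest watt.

210 W

Energy = €7.56 ÷ €0.40/kWh = 18.9 kWh
Runtime = 3 h/day × 30 days = 90 h
Power = 18.9 kWh ÷ 90 h = 0.21 kW = 210 W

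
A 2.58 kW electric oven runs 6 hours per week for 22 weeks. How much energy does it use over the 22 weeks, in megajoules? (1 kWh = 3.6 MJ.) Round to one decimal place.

Runtime = 6 h/week × 22 weeks = 132 h
Energy = 2.58 kW × 132 h = 340.56 kWh
= 340.56 × 3.6 MJ = 1226.0 MJ

1226.0 MJ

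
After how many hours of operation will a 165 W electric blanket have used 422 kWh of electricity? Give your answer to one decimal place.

Hours = 422 kWh ÷ 0.165 kW = 2557.6 h

2557.6 h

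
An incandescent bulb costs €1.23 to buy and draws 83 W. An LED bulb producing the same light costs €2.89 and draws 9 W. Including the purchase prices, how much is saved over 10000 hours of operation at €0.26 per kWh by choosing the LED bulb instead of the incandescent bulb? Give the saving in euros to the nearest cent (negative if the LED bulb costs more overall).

€190.74

incandescent bulb: €1.23 + (83/1000) kW × 10000 h × €0.26 = €1.23 + €215.8 = €217.03
LED bulb: €2.89 + (9/1000) kW × 10000 h × €0.26 = €2.89 + €23.4 = €26.29
Saving = €217.03 − €26.29 = €190.74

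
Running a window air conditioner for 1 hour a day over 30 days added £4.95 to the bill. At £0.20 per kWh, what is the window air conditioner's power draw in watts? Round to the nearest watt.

825 W

Energy = £4.95 ÷ £0.20/kWh = 24.75 kWh
Runtime = 1 h/day × 30 days = 30 h
Power = 24.75 kWh ÷ 30 h = 0.825 kW = 825 W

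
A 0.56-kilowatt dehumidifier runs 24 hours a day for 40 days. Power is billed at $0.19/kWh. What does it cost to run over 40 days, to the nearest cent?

Runtime = 24 h × 40 = 960 h
Energy = 0.56 kW × 960 h = 537.6 kWh
Cost = 537.6 kWh × $0.19/kWh = $102.14

$102.14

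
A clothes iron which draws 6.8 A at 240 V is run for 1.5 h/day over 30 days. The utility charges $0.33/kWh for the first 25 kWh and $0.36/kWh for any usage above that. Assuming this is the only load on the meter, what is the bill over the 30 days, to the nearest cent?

Power = 6.8 A × 240 V = 1632 W = 1.632 kW
Runtime = 1.5 h/day × 30 days = 45 h
Energy = 1.632 kW × 45 h = 73.44 kWh
Tier 1 (0–25 kWh): 25 × $0.33 = $8.25
Above 25 kWh: 48.44 × $0.36 = $17.4384
Bill = $25.69

$25.69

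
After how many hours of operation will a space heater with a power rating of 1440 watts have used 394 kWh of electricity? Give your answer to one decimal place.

273.6 h

Hours = 394 kWh ÷ 1.44 kW = 273.6 h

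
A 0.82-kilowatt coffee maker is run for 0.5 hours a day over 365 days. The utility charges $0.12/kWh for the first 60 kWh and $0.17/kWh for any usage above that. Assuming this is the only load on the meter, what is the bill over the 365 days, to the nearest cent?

$22.44

Runtime = 0.5 h/day × 365 days = 182.5 h
Energy = 0.82 kW × 182.5 h = 149.65 kWh
Tier 1 (0–60 kWh): 60 × $0.12 = $7.2
Above 60 kWh: 89.65 × $0.17 = $15.2405
Bill = $22.44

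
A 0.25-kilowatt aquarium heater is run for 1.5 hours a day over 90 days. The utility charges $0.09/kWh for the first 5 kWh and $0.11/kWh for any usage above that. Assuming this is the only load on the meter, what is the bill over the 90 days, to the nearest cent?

Runtime = 1.5 h/day × 90 days = 135 h
Energy = 0.25 kW × 135 h = 33.75 kWh
Tier 1 (0–5 kWh): 5 × $0.09 = $0.45
Above 5 kWh: 28.75 × $0.11 = $3.1625
Bill = $3.61

$3.61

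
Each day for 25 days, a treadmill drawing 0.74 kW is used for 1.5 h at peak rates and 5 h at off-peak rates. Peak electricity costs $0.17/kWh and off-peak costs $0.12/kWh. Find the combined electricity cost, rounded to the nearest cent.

$15.82

Peak energy = 0.74 kW × 1.5 h × 25 = 27.75 kWh
Off-peak energy = 0.74 kW × 5 h × 25 = 92.5 kWh
Cost = 27.75 × $0.17 + 92.5 × $0.12 = $4.7175 + $11.1 = $15.82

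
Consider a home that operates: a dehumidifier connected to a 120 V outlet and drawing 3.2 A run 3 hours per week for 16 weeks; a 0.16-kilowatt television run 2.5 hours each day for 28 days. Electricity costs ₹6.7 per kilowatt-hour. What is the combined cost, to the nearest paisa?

dehumidifier: Power = 3.2 A × 120 V = 384 W = 0.384 kW
dehumidifier: Runtime = 3 h/week × 16 weeks = 48 h
dehumidifier: 0.384 kW × 48 h = 18.432 kWh
television: Runtime = 2.5 h/day × 28 days = 70 h
television: 0.16 kW × 70 h = 11.2 kWh
Total energy = 29.632 kWh
Cost = 29.632 × ₹6.7 = ₹198.53

₹198.53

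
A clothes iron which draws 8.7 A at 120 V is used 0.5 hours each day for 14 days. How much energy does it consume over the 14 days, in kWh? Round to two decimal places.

7.31 kWh

Power = 8.7 A × 120 V = 1044 W = 1.044 kW
Runtime = 0.5 h/day × 14 days = 7 h
Energy = 1.044 kW × 7 h = 7.308 kWh ≈ 7.31 kWh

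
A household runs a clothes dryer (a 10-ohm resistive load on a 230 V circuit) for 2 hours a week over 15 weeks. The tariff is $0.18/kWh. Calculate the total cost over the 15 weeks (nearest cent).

$28.57

Power = V²/R = 230²/10 = 5290 W = 5.29 kW
Runtime = 2 h/week × 15 weeks = 30 h
Energy = 5.29 kW × 30 h = 158.7 kWh
Cost = 158.7 kWh × $0.18/kWh = $28.57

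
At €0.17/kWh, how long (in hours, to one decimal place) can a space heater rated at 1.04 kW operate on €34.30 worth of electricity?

Energy available = €34.30 ÷ €0.17/kWh = 201.7647 kWh
Hours = 201.7647 kWh ÷ 1.04 kW = 194.0 h

194.0 h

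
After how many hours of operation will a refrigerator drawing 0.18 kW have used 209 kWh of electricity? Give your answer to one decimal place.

1161.1 h

Hours = 209 kWh ÷ 0.18 kW = 1161.1 h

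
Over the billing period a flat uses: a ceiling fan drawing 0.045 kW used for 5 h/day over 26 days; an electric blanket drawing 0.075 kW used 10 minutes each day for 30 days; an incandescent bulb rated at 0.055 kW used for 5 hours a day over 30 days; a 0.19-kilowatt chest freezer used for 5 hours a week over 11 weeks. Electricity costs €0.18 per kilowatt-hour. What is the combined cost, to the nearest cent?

ceiling fan: Runtime = 5 h/day × 26 days = 130 h
ceiling fan: 0.045 kW × 130 h = 5.85 kWh
electric blanket: Runtime = 10 min × 30 = 300 min = 5 h
electric blanket: 0.075 kW × 5 h = 0.375 kWh
incandescent bulb: Runtime = 5 h/day × 30 days = 150 h
incandescent bulb: 0.055 kW × 150 h = 8.25 kWh
chest freezer: Runtime = 5 h/week × 11 weeks = 55 h
chest freezer: 0.19 kW × 55 h = 10.45 kWh
Total energy = 24.925 kWh
Cost = 24.925 × €0.18 = €4.49

€4.49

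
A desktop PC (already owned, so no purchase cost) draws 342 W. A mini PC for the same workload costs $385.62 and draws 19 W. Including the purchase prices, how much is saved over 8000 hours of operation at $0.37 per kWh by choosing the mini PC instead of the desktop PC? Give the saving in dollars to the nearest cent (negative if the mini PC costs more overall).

$570.46

desktop PC: $0.00 + (342/1000) kW × 8000 h × $0.37 = $0.00 + $1012.32 = $1012.32
mini PC: $385.62 + (19/1000) kW × 8000 h × $0.37 = $385.62 + $56.24 = $441.86
Saving = $1012.32 − $441.86 = $570.46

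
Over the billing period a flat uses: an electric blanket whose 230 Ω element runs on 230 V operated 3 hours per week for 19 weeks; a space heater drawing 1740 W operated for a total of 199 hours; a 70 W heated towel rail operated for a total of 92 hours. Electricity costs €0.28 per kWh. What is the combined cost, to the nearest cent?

electric blanket: Power = V²/R = 230²/230 = 230 W = 0.23 kW
electric blanket: Runtime = 3 h/week × 19 weeks = 57 h
electric blanket: 0.23 kW × 57 h = 13.11 kWh
space heater: 1.74 kW × 199 h = 346.26 kWh
heated towel rail: 0.07 kW × 92 h = 6.44 kWh
Total energy = 365.81 kWh
Cost = 365.81 × €0.28 = €102.43

€102.43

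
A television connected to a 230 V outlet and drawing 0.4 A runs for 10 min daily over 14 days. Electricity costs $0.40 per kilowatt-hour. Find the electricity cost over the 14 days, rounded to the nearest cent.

Power = 0.4 A × 230 V = 92 W = 0.092 kW
Runtime = 10 min × 14 = 140 min = 2.333333… h
Energy = 0.092 kW × 2.333333… h = 0.214666… kWh
Cost = 0.214666… kWh × $0.40/kWh = $0.09

$0.09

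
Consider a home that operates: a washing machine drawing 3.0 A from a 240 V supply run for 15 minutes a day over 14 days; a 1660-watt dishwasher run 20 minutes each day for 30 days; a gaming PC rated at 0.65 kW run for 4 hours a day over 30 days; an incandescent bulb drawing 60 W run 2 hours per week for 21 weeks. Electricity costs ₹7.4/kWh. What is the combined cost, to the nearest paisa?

washing machine: Power = 3.0 A × 240 V = 720 W = 0.72 kW
washing machine: Runtime = 15 min × 14 = 210 min = 3.5 h
washing machine: 0.72 kW × 3.5 h = 2.52 kWh
dishwasher: Runtime = 20 min × 30 = 600 min = 10 h
dishwasher: 1.66 kW × 10 h = 16.6 kWh
gaming PC: Runtime = 4 h/day × 30 days = 120 h
gaming PC: 0.65 kW × 120 h = 78 kWh
incandescent bulb: Runtime = 2 h/week × 21 weeks = 42 h
incandescent bulb: 0.06 kW × 42 h = 2.52 kWh
Total energy = 99.64 kWh
Cost = 99.64 × ₹7.4 = ₹737.34

₹737.34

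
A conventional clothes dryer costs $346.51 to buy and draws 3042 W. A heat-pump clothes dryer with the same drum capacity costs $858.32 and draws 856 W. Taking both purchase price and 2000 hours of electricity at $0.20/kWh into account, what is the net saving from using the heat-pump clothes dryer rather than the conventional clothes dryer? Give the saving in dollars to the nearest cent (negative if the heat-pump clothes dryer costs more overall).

conventional clothes dryer: $346.51 + (3042/1000) kW × 2000 h × $0.20 = $346.51 + $1216.8 = $1563.31
heat-pump clothes dryer: $858.32 + (856/1000) kW × 2000 h × $0.20 = $858.32 + $342.4 = $1200.72
Saving = $1563.31 − $1200.72 = $362.59

$362.59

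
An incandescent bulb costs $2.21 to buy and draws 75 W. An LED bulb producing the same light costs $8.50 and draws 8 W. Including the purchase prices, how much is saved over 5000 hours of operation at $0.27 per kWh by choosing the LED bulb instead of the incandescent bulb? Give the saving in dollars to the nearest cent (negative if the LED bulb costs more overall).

$84.16

incandescent bulb: $2.21 + (75/1000) kW × 5000 h × $0.27 = $2.21 + $101.25 = $103.46
LED bulb: $8.50 + (8/1000) kW × 5000 h × $0.27 = $8.50 + $10.8 = $19.3
Saving = $103.46 − $19.3 = $84.16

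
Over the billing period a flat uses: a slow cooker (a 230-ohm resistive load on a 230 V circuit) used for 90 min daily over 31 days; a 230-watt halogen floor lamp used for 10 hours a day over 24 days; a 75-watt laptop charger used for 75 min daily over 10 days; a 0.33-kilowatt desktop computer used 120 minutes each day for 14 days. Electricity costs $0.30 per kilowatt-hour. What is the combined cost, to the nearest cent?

$22.82

slow cooker: Power = V²/R = 230²/230 = 230 W = 0.23 kW
slow cooker: Runtime = 90 min × 31 = 2790 min = 46.5 h
slow cooker: 0.23 kW × 46.5 h = 10.695 kWh
halogen floor lamp: Runtime = 10 h/day × 24 days = 240 h
halogen floor lamp: 0.23 kW × 240 h = 55.2 kWh
laptop charger: Runtime = 75 min × 10 = 750 min = 12.5 h
laptop charger: 0.075 kW × 12.5 h = 0.9375 kWh
desktop computer: Runtime = 120 min × 14 = 1680 min = 28 h
desktop computer: 0.33 kW × 28 h = 9.24 kWh
Total energy = 76.0725 kWh
Cost = 76.0725 × $0.30 = $22.82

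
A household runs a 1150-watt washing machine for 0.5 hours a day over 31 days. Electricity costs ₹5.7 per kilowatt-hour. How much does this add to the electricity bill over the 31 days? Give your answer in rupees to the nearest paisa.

Runtime = 0.5 h/day × 31 days = 15.5 h
Energy = 1.15 kW × 15.5 h = 17.825 kWh
Cost = 17.825 kWh × ₹5.7/kWh = ₹101.60

₹101.60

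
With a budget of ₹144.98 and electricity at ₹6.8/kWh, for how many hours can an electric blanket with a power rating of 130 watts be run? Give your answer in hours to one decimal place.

Energy available = ₹144.98 ÷ ₹6.8/kWh = 21.3206 kWh
Hours = 21.3206 kWh ÷ 0.13 kW = 164.0 h

164.0 h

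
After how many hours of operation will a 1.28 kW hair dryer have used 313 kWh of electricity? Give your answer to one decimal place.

Hours = 313 kWh ÷ 1.28 kW = 244.5 h

244.5 h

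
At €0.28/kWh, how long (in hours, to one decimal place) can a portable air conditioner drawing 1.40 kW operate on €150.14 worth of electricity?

383.0 h

Energy available = €150.14 ÷ €0.28/kWh = 536.2143 kWh
Hours = 536.2143 kWh ÷ 1.4 kW = 383.0 h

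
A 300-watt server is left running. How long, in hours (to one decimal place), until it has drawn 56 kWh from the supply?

186.7 h

Hours = 56 kWh ÷ 0.3 kW = 186.7 h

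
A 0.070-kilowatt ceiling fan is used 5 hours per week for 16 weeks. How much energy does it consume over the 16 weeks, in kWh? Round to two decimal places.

Runtime = 5 h/week × 16 weeks = 80 h
Energy = 0.07 kW × 80 h = 5.6 kWh

5.60 kWh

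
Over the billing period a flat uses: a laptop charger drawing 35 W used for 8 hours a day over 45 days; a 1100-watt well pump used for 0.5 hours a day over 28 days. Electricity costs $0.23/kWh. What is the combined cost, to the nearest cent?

$6.44

laptop charger: Runtime = 8 h/day × 45 days = 360 h
laptop charger: 0.035 kW × 360 h = 12.6 kWh
well pump: Runtime = 0.5 h/day × 28 days = 14 h
well pump: 1.1 kW × 14 h = 15.4 kWh
Total energy = 28 kWh
Cost = 28 × $0.23 = $6.44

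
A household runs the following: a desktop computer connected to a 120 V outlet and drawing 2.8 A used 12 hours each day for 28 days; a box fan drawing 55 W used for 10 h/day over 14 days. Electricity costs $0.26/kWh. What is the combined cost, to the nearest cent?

$31.35

desktop computer: Power = 2.8 A × 120 V = 336 W = 0.336 kW
desktop computer: Runtime = 12 h/day × 28 days = 336 h
desktop computer: 0.336 kW × 336 h = 112.896 kWh
box fan: Runtime = 10 h/day × 14 days = 140 h
box fan: 0.055 kW × 140 h = 7.7 kWh
Total energy = 120.596 kWh
Cost = 120.596 × $0.26 = $31.35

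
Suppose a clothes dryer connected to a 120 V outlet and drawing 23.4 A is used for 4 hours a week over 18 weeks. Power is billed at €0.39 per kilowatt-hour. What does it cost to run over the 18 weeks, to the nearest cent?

€78.85

Power = 23.4 A × 120 V = 2808 W = 2.808 kW
Runtime = 4 h/week × 18 weeks = 72 h
Energy = 2.808 kW × 72 h = 202.176 kWh
Cost = 202.176 kWh × €0.39/kWh = €78.85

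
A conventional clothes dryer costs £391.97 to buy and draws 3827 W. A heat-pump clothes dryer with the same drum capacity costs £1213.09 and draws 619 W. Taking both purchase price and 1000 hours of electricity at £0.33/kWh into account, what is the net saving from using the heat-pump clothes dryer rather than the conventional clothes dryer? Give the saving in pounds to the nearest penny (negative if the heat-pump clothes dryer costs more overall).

conventional clothes dryer: £391.97 + (3827/1000) kW × 1000 h × £0.33 = £391.97 + £1262.91 = £1654.88
heat-pump clothes dryer: £1213.09 + (619/1000) kW × 1000 h × £0.33 = £1213.09 + £204.27 = £1417.36
Saving = £1654.88 − £1417.36 = £237.52

£237.52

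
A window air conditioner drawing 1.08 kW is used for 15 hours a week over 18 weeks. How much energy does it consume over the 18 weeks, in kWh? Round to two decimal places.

Runtime = 15 h/week × 18 weeks = 270 h
Energy = 1.08 kW × 270 h = 291.6 kWh

291.60 kWh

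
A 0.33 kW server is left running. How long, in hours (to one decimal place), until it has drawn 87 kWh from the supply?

263.6 h

Hours = 87 kWh ÷ 0.33 kW = 263.6 h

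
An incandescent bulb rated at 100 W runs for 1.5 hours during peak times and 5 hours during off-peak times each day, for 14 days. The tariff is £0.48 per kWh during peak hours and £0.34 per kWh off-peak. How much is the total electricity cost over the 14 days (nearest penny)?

£3.39

Peak energy = 0.1 kW × 1.5 h × 14 = 2.1 kWh
Off-peak energy = 0.1 kW × 5 h × 14 = 7 kWh
Cost = 2.1 × £0.48 + 7 × £0.34 = £1.008 + £2.38 = £3.39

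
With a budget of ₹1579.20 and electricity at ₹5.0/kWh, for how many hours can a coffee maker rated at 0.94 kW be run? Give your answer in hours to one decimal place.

Energy available = ₹1579.20 ÷ ₹5.0/kWh = 315.84 kWh
Hours = 315.84 kWh ÷ 0.94 kW = 336.0 h

336.0 h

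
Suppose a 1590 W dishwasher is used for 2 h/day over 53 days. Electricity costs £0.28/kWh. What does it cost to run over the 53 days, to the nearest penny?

Runtime = 2 h/day × 53 days = 106 h
Energy = 1.59 kW × 106 h = 168.54 kWh
Cost = 168.54 kWh × £0.28/kWh = £47.19

£47.19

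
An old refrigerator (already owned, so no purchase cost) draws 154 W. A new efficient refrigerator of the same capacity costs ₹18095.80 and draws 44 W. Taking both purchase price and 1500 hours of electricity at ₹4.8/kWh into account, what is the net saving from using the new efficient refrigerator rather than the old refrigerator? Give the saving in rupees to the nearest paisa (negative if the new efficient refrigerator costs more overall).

-₹17303.80

old refrigerator: ₹0.00 + (154/1000) kW × 1500 h × ₹4.8 = ₹0.00 + ₹1108.8 = ₹1108.8
new efficient refrigerator: ₹18095.80 + (44/1000) kW × 1500 h × ₹4.8 = ₹18095.80 + ₹316.8 = ₹18412.6
Saving = ₹1108.8 − ₹18412.6 = −₹17303.8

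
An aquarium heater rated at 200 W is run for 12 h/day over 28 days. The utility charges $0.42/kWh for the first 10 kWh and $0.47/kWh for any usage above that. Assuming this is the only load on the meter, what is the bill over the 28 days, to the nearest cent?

Runtime = 12 h/day × 28 days = 336 h
Energy = 0.2 kW × 336 h = 67.2 kWh
Tier 1 (0–10 kWh): 10 × $0.42 = $4.2
Above 10 kWh: 57.2 × $0.47 = $26.884
Bill = $31.08

$31.08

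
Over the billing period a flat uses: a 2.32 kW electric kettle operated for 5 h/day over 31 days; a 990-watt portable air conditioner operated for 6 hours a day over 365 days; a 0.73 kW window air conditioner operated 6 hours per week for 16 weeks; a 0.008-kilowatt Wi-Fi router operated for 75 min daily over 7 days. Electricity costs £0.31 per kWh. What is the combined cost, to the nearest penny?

£805.33

electric kettle: Runtime = 5 h/day × 31 days = 155 h
electric kettle: 2.32 kW × 155 h = 359.6 kWh
portable air conditioner: Runtime = 6 h/day × 365 days = 2190 h
portable air conditioner: 0.99 kW × 2190 h = 2168.1 kWh
window air conditioner: Runtime = 6 h/week × 16 weeks = 96 h
window air conditioner: 0.73 kW × 96 h = 70.08 kWh
Wi-Fi router: Runtime = 75 min × 7 = 525 min = 8.75 h
Wi-Fi router: 0.008 kW × 8.75 h = 0.07 kWh
Total energy = 2597.85 kWh
Cost = 2597.85 × £0.31 = £805.33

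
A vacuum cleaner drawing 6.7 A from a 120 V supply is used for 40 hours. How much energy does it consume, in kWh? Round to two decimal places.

32.16 kWh

Power = 6.7 A × 120 V = 804 W = 0.804 kW
Energy = 0.804 kW × 40 h = 32.16 kWh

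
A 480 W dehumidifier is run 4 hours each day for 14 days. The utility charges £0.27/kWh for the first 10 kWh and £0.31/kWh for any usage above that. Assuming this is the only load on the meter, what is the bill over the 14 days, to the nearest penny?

£7.93

Runtime = 4 h/day × 14 days = 56 h
Energy = 0.48 kW × 56 h = 26.88 kWh
Tier 1 (0–10 kWh): 10 × £0.27 = £2.7
Above 10 kWh: 16.88 × £0.31 = £5.2328
Bill = £7.93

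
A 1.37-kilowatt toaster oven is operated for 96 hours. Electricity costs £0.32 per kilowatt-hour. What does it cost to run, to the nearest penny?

Energy = 1.37 kW × 96 h = 131.52 kWh
Cost = 131.52 kWh × £0.32/kWh = £42.09

£42.09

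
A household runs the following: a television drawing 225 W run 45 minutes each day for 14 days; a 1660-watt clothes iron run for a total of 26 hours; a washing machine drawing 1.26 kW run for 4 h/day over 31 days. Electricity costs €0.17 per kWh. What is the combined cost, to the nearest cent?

€34.30

television: Runtime = 45 min × 14 = 630 min = 10.5 h
television: 0.225 kW × 10.5 h = 2.3625 kWh
clothes iron: 1.66 kW × 26 h = 43.16 kWh
washing machine: Runtime = 4 h/day × 31 days = 124 h
washing machine: 1.26 kW × 124 h = 156.24 kWh
Total energy = 201.7625 kWh
Cost = 201.7625 × €0.17 = €34.30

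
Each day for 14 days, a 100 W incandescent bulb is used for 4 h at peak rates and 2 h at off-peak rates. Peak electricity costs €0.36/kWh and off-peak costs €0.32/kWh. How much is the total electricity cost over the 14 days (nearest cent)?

€2.91

Peak energy = 0.1 kW × 4 h × 14 = 5.6 kWh
Off-peak energy = 0.1 kW × 2 h × 14 = 2.8 kWh
Cost = 5.6 × €0.36 + 2.8 × €0.32 = €2.016 + €0.896 = €2.91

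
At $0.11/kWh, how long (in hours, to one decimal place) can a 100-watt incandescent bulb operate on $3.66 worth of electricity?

332.7 h

Energy available = $3.66 ÷ $0.11/kWh = 33.2727 kWh
Hours = 33.2727 kWh ÷ 0.1 kW = 332.7 h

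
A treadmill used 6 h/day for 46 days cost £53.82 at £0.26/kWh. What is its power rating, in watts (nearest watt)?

750 W

Energy = £53.82 ÷ £0.26/kWh = 207 kWh
Runtime = 6 h/day × 46 days = 276 h
Power = 207 kWh ÷ 276 h = 0.75 kW = 750 W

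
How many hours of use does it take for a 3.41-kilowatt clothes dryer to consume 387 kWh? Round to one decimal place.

113.5 h

Hours = 387 kWh ÷ 3.41 kW = 113.5 h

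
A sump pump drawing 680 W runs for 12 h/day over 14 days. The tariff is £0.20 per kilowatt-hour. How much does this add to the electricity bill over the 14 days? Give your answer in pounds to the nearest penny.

£22.85

Runtime = 12 h/day × 14 days = 168 h
Energy = 0.68 kW × 168 h = 114.24 kWh
Cost = 114.24 kWh × £0.20/kWh = £22.85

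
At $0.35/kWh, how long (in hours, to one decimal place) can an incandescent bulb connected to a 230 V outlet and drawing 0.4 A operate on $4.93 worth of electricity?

Power = 0.4 A × 230 V = 92 W = 0.092 kW
Energy available = $4.93 ÷ $0.35/kWh = 14.0857 kWh
Hours = 14.0857 kWh ÷ 0.092 kW = 153.1 h

153.1 h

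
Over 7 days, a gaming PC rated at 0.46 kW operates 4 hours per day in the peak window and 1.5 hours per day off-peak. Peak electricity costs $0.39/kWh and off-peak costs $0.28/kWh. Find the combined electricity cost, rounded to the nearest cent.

$6.38

Peak energy = 0.46 kW × 4 h × 7 = 12.88 kWh
Off-peak energy = 0.46 kW × 1.5 h × 7 = 4.83 kWh
Cost = 12.88 × $0.39 + 4.83 × $0.28 = $5.0232 + $1.3524 = $6.38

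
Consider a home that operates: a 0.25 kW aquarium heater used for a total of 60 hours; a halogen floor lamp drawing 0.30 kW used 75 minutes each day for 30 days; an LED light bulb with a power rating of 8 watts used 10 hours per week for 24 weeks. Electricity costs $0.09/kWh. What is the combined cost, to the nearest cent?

$2.54

aquarium heater: 0.25 kW × 60 h = 15 kWh
halogen floor lamp: Runtime = 75 min × 30 = 2250 min = 37.5 h
halogen floor lamp: 0.3 kW × 37.5 h = 11.25 kWh
LED light bulb: Runtime = 10 h/week × 24 weeks = 240 h
LED light bulb: 0.008 kW × 240 h = 1.92 kWh
Total energy = 28.17 kWh
Cost = 28.17 × $0.09 = $2.54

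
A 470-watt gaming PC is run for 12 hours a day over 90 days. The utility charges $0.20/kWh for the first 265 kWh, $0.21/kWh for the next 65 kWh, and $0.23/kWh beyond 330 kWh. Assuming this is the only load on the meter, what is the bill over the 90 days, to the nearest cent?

Runtime = 12 h/day × 90 days = 1080 h
Energy = 0.47 kW × 1080 h = 507.6 kWh
Tier 1 (0–265 kWh): 265 × $0.20 = $53
Tier 2 (265–330 kWh): 65 × $0.21 = $13.65
Above 330 kWh: 177.6 × $0.23 = $40.848
Bill = $107.50

$107.50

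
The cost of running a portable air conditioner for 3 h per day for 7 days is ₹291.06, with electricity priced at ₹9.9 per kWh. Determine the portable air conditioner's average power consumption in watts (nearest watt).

Energy = ₹291.06 ÷ ₹9.9/kWh = 29.4 kWh
Runtime = 3 h/day × 7 days = 21 h
Power = 29.4 kWh ÷ 21 h = 1.4 kW = 1400 W

1400 W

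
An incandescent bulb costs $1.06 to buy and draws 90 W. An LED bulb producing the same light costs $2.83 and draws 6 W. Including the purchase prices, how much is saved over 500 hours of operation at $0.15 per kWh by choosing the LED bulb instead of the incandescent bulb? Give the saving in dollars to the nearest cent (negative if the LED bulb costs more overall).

incandescent bulb: $1.06 + (90/1000) kW × 500 h × $0.15 = $1.06 + $6.75 = $7.81
LED bulb: $2.83 + (6/1000) kW × 500 h × $0.15 = $2.83 + $0.45 = $3.28
Saving = $7.81 − $3.28 = $4.53

$4.53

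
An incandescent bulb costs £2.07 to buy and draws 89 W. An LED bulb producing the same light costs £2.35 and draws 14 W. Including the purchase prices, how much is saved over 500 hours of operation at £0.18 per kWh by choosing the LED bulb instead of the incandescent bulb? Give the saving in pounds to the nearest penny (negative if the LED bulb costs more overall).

incandescent bulb: £2.07 + (89/1000) kW × 500 h × £0.18 = £2.07 + £8.01 = £10.08
LED bulb: £2.35 + (14/1000) kW × 500 h × £0.18 = £2.35 + £1.26 = £3.61
Saving = £10.08 − £3.61 = £6.47

£6.47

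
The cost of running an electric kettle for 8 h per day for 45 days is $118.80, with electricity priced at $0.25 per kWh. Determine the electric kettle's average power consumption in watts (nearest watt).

1320 W

Energy = $118.80 ÷ $0.25/kWh = 475.2 kWh
Runtime = 8 h/day × 45 days = 360 h
Power = 475.2 kWh ÷ 360 h = 1.32 kW = 1320 W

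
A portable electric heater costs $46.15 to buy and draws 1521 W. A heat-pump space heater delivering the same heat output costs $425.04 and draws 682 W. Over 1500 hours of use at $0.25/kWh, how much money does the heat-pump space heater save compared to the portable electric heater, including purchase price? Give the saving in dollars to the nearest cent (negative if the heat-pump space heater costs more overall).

portable electric heater: $46.15 + (1521/1000) kW × 1500 h × $0.25 = $46.15 + $570.375 = $616.525
heat-pump space heater: $425.04 + (682/1000) kW × 1500 h × $0.25 = $425.04 + $255.75 = $680.79
Saving = $616.525 − $680.79 = −$64.265 → -$64.27

-$64.27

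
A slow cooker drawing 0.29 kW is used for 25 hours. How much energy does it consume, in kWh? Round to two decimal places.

7.25 kWh

Energy = 0.29 kW × 25 h = 7.25 kWh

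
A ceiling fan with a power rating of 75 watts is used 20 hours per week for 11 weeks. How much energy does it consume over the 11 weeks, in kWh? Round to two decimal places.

Runtime = 20 h/week × 11 weeks = 220 h
Energy = 0.075 kW × 220 h = 16.5 kWh

16.50 kWh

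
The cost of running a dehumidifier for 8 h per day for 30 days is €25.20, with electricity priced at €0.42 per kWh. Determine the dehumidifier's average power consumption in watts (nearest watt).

250 W

Energy = €25.20 ÷ €0.42/kWh = 60 kWh
Runtime = 8 h/day × 30 days = 240 h
Power = 60 kWh ÷ 240 h = 0.25 kW = 250 W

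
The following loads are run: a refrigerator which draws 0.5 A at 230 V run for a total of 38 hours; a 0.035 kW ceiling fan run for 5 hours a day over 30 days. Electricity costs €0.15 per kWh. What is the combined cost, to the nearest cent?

refrigerator: Power = 0.5 A × 230 V = 115 W = 0.115 kW
refrigerator: 0.115 kW × 38 h = 4.37 kWh
ceiling fan: Runtime = 5 h/day × 30 days = 150 h
ceiling fan: 0.035 kW × 150 h = 5.25 kWh
Total energy = 9.62 kWh
Cost = 9.62 × €0.15 = €1.44

€1.44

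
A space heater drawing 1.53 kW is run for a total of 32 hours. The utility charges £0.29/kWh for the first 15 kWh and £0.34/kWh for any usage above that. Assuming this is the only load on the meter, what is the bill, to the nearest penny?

£15.90

Energy = 1.53 kW × 32 h = 48.96 kWh
Tier 1 (0–15 kWh): 15 × £0.29 = £4.35
Above 15 kWh: 33.96 × £0.34 = £11.5464
Bill = £15.90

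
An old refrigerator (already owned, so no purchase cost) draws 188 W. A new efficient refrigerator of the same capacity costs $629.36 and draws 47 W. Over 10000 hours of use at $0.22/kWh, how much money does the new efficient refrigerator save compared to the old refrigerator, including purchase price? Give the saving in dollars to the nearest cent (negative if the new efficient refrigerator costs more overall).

-$319.16

old refrigerator: $0.00 + (188/1000) kW × 10000 h × $0.22 = $0.00 + $413.6 = $413.6
new efficient refrigerator: $629.36 + (47/1000) kW × 10000 h × $0.22 = $629.36 + $103.4 = $732.76
Saving = $413.6 − $732.76 = −$319.16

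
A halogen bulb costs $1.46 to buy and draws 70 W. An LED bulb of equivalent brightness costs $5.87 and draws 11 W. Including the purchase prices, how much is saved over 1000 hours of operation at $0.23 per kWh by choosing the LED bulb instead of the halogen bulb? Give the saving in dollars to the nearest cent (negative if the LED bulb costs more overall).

halogen bulb: $1.46 + (70/1000) kW × 1000 h × $0.23 = $1.46 + $16.1 = $17.56
LED bulb: $5.87 + (11/1000) kW × 1000 h × $0.23 = $5.87 + $2.53 = $8.4
Saving = $17.56 − $8.4 = $9.16

$9.16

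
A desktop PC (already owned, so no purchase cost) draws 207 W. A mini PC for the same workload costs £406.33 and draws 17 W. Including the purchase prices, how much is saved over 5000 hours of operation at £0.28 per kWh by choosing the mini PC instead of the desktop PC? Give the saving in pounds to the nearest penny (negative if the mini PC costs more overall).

-£140.33

desktop PC: £0.00 + (207/1000) kW × 5000 h × £0.28 = £0.00 + £289.8 = £289.8
mini PC: £406.33 + (17/1000) kW × 5000 h × £0.28 = £406.33 + £23.8 = £430.13
Saving = £289.8 − £430.13 = −£140.33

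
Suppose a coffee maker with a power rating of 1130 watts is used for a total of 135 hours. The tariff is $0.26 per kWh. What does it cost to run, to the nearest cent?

$39.66

Energy = 1.13 kW × 135 h = 152.55 kWh
Cost = 152.55 kWh × $0.26/kWh = $39.66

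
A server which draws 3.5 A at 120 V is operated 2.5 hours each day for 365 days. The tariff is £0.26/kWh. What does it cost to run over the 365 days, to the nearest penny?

Power = 3.5 A × 120 V = 420 W = 0.42 kW
Runtime = 2.5 h/day × 365 days = 912.5 h
Energy = 0.42 kW × 912.5 h = 383.25 kWh
Cost = 383.25 kWh × £0.26/kWh = £99.65

£99.65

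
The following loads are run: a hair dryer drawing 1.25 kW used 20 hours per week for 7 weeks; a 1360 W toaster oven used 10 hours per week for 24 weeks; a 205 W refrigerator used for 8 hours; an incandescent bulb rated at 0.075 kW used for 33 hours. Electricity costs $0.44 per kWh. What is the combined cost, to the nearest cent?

hair dryer: Runtime = 20 h/week × 7 weeks = 140 h
hair dryer: 1.25 kW × 140 h = 175 kWh
toaster oven: Runtime = 10 h/week × 24 weeks = 240 h
toaster oven: 1.36 kW × 240 h = 326.4 kWh
refrigerator: 0.205 kW × 8 h = 1.64 kWh
incandescent bulb: 0.075 kW × 33 h = 2.475 kWh
Total energy = 505.515 kWh
Cost = 505.515 × $0.44 = $222.43

$222.43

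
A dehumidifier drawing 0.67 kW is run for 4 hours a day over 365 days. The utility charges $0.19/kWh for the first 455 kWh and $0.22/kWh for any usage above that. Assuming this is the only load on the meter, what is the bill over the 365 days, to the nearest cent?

$201.55

Runtime = 4 h/day × 365 days = 1460 h
Energy = 0.67 kW × 1460 h = 978.2 kWh
Tier 1 (0–455 kWh): 455 × $0.19 = $86.45
Above 455 kWh: 523.2 × $0.22 = $115.104
Bill = $201.55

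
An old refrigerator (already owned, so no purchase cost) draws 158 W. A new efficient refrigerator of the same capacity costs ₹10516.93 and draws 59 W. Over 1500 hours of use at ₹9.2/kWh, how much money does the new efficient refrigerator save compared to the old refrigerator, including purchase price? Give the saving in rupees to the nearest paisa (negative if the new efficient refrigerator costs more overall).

old refrigerator: ₹0.00 + (158/1000) kW × 1500 h × ₹9.2 = ₹0.00 + ₹2180.4 = ₹2180.4
new efficient refrigerator: ₹10516.93 + (59/1000) kW × 1500 h × ₹9.2 = ₹10516.93 + ₹814.2 = ₹11331.13
Saving = ₹2180.4 − ₹11331.13 = −₹9150.73

-₹9150.73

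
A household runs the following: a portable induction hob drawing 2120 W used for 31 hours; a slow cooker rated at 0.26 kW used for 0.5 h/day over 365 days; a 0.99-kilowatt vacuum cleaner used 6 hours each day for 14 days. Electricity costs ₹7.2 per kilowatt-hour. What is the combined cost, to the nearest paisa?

₹1413.58

portable induction hob: 2.12 kW × 31 h = 65.72 kWh
slow cooker: Runtime = 0.5 h/day × 365 days = 182.5 h
slow cooker: 0.26 kW × 182.5 h = 47.45 kWh
vacuum cleaner: Runtime = 6 h/day × 14 days = 84 h
vacuum cleaner: 0.99 kW × 84 h = 83.16 kWh
Total energy = 196.33 kWh
Cost = 196.33 × ₹7.2 = ₹1413.58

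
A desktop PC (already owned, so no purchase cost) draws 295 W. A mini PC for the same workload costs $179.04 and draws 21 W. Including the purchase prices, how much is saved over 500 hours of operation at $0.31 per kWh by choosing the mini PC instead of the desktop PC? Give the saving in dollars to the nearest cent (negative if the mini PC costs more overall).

desktop PC: $0.00 + (295/1000) kW × 500 h × $0.31 = $0.00 + $45.725 = $45.725
mini PC: $179.04 + (21/1000) kW × 500 h × $0.31 = $179.04 + $3.255 = $182.295
Saving = $45.725 − $182.295 = −$136.57

-$136.57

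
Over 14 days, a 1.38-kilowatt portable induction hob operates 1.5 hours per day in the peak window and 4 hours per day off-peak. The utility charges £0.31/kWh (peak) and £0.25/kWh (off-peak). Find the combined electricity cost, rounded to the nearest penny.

£28.30

Peak energy = 1.38 kW × 1.5 h × 14 = 28.98 kWh
Off-peak energy = 1.38 kW × 4 h × 14 = 77.28 kWh
Cost = 28.98 × £0.31 + 77.28 × £0.25 = £8.9838 + £19.32 = £28.30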